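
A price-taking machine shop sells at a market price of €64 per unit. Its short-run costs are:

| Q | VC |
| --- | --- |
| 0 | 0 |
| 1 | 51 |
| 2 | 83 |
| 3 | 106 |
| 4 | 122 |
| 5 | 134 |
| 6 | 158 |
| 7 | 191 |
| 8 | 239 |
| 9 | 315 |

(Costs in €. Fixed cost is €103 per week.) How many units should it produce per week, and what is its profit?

Q = 8; profit = €170

Profit at each row (π = 64Q − TC): Q=0: -103; Q=1: -90; Q=2: -58; Q=3: -17; Q=4: 31; Q=5: 83; Q=6: 123; Q=7: 154; Q=8: 170; Q=9: 158.
Profit is maximized at Q = 8. AVC there is 239/8 = €29.88 ≤ P, so producing beats shutting down (which would give -€103).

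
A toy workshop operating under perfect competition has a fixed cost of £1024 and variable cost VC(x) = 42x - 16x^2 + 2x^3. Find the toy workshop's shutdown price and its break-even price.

AVC = 42 - 16x + 2x^2; minimized at x = 4, giving min AVC = £10. That is the shutdown price.
ATC = 1024/x + 42 - 16x + 2x^2. Setting dATC/dx = −1024/x^2 − 16 + 4x = 0 gives x = 8 (since 4·8^3 − 16·8^2 = 1024).
min ATC = 1024/8 + 42 − 16·8 + 2·8^2 = £170. That is the break-even price.
Between these two prices the firm operates at a loss; above £170 it earns a profit.

Shutdown price = £10; break-even price = £170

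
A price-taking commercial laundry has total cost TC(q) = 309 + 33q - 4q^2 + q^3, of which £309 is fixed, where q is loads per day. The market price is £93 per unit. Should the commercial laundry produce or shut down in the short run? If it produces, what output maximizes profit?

Variable cost is VC = 33q - 4q^2 + q^3, so AVC = VC/q = 33 - 4q + q^2 and MC = dTC/dq = 33 - 8q + 3q^2.
AVC is minimized where dAVC/dq = -4 + 2q = 0, at q = 2; min AVC = 33 - 4·2 + 2^2 = £29.
Since P = £93 ≥ min AVC = £29, price covers variable cost and the firm should produce.
Set P = MC: 93 = 33 - 8q + 3q^2 → -60 - 8q + 3q^2 = 0. The roots are q = -10/3 and q = 6; the profit-maximizing output is on the rising part of MC, so q* = 6.
Check: AVC at q = 6 is £45 ≤ P, so revenue covers variable cost.
Profit = P·q − TC = 93·6 − 579 = -£21, a loss, but smaller than the £309 fixed cost the firm would lose by shutting down.

Produce at q = 6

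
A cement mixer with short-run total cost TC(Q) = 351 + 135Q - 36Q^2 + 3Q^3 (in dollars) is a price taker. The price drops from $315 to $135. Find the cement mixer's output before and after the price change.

MC = 135 - 72Q + 9Q^2; the shutdown threshold is min AVC = $27 (at Q = 6).
At P = $315 ≥ min AVC, set P = MC on the rising branch: Q = 10.
At P = $135 ≥ min AVC, set P = MC: Q = 8. The firm stays open but cuts output.

Output falls from 10 to 8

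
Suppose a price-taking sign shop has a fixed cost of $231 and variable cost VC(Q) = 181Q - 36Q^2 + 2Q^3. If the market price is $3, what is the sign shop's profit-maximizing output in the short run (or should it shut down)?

Shut down

Strip out fixed cost: VC = 181Q - 36Q^2 + 2Q^3. Then AVC = 181 - 36Q + 2Q^2 and MC = 181 - 72Q + 6Q^2.
The AVC parabola has its vertex at Q = 36/4 = 9, where AVC = 181 - 36·9 + 2·9^2 = $19.
With P < min AVC ($3 < $19), every unit sold adds to the loss.
The firm minimizes its loss by shutting down and losing only its fixed cost of $231.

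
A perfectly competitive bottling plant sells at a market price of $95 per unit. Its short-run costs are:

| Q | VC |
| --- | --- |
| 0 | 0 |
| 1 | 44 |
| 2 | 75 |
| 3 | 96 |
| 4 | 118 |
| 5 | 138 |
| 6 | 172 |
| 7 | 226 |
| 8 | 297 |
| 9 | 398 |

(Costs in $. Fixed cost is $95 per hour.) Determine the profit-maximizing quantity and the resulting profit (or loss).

Q = 8; profit = $368

Profit at each row (π = 95Q − TC): Q=0: -95; Q=1: -44; Q=2: 20; Q=3: 94; Q=4: 167; Q=5: 242; Q=6: 303; Q=7: 344; Q=8: 368; Q=9: 362.
Profit is maximized at Q = 8. AVC there is 297/8 = $37.12 ≤ P, so producing beats shutting down (which would give -$95).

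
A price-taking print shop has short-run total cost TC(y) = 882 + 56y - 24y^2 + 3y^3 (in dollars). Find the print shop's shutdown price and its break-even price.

AVC = 56 - 24y + 3y^2; minimized at y = 4, giving min AVC = $8. That is the shutdown price.
ATC = 882/y + 56 - 24y + 3y^2. Setting dATC/dy = −882/y^2 − 24 + 6y = 0 gives y = 7 (since 6·7^3 − 24·7^2 = 882).
min ATC = 882/7 + 56 − 24·7 + 3·7^2 = $161. That is the break-even price.
Between these two prices the firm operates at a loss; above $161 it earns a profit.

Shutdown price = $8; break-even price = $161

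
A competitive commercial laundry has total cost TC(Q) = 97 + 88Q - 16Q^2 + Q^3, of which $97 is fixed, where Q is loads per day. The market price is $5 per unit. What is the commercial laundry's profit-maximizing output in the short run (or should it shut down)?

From TC, MC = TC'(Q) = 88 - 32Q + 3Q^2 and AVC = VC/Q = 88 - 16Q + Q^2.
AVC is minimized where dAVC/dQ = -16 + 2Q = 0, at Q = 8; min AVC = 88 - 16·8 + 8^2 = $24.
With P < min AVC ($5 < $24), every unit sold adds to the loss.
Best response: produce nothing and absorb the $97 fixed cost.

Shut down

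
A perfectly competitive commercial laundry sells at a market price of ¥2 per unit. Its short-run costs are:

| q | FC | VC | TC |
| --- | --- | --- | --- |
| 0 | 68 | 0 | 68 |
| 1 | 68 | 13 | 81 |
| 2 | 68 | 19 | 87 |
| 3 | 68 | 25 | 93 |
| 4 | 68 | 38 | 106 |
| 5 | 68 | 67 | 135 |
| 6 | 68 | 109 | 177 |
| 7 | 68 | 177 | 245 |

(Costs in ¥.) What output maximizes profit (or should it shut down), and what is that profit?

Compute π = P·q − TC at each output: q=0: -68; q=1: -79; q=2: -83; q=3: -87; q=4: -98; q=5: -125; q=6: -165; q=7: -231.
Profit is highest at q = 0. Equivalently, the lowest AVC in the table is 25/3 ≈ ¥8.33 at q = 3, and P = ¥2 falls below it — price never covers variable cost, so the firm shuts down and loses only its fixed cost.

q = 0 (shut down); profit = -¥68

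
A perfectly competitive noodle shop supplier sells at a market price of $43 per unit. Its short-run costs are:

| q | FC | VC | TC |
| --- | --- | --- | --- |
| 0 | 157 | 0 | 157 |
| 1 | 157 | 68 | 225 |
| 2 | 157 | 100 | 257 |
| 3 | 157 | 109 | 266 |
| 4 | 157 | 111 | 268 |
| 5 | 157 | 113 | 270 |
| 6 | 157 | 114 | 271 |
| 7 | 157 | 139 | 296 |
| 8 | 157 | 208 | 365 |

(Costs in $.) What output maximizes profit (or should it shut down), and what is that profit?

Profit at each row (π = 43q − TC): q=0: -157; q=1: -182; q=2: -171; q=3: -137; q=4: -96; q=5: -55; q=6: -13; q=7: 5; q=8: -21.
Profit is maximized at q = 7. AVC there is 139/7 = $19.86 ≤ P, so producing beats shutting down (which would give -$157).

q = 7; profit = $5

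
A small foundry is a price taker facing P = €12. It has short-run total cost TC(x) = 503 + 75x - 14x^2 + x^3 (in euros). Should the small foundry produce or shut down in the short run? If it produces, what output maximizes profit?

Shut down

Strip out fixed cost: VC = 75x - 14x^2 + x^3. Then AVC = 75 - 14x + x^2 and MC = 75 - 28x + 3x^2.
The AVC parabola has its vertex at x = 14/2 = 7, where AVC = 75 - 14·7 + 7^2 = €26.
With P < min AVC (€12 < €26), every unit sold adds to the loss.
Shutting down limits the loss to fixed cost, €503.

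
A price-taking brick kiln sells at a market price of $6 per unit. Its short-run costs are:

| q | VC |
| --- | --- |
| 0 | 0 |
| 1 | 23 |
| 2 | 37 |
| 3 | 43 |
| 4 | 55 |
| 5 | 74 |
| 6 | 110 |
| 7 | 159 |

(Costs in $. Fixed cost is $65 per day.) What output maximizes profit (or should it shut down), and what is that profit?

q = 0 (shut down); profit = -$65

Profit at each row (π = 6q − TC): q=0: -65; q=1: -82; q=2: -90; q=3: -90; q=4: -96; q=5: -109; q=6: -139; q=7: -182.
Profit is highest at q = 0. Equivalently, the lowest AVC in the table is 55/4 ≈ $13.75 at q = 4, and P = $6 falls below it — price never covers variable cost, so the firm shuts down and loses only its fixed cost.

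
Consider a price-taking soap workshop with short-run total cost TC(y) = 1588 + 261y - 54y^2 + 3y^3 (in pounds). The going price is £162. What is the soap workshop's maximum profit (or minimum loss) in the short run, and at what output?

Profit = -£136 at y = 11

AVC = 261 - 54y + 3y^2; min AVC = £18 at y = 9. Since P = £162 ≥ min AVC, the firm produces.
With MC = 261 - 108y + 9y^2, P = MC on the upward-sloping part at y* = 11.
TR = 162·11 = 1782. TC = 1588 + 330 = 1918. Profit = 1782 − 1918 = -£136.
That loss of £136 beats the £1588 the firm would lose by shutting down; producing recovers £1452 of fixed cost.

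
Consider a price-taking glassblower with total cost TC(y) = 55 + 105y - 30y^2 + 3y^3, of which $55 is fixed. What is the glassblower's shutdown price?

Short-run supply begins at min AVC. From VC = 105y - 30y^2 + 3y^3, AVC = 105 - 30y + 3y^2.
dAVC/dy = -30 + 6y = 0 gives y = 5. min AVC = 105 - 30·5 + 3·5^2 = 30.
For P < $30 the firm produces nothing.

$30 per unit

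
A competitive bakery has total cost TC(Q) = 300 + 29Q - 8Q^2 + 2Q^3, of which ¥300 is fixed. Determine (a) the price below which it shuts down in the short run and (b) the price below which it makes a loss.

Shutdown price = min AVC. AVC = 29 - 8Q + 2Q^2, with vertex at Q = 2 and minimum ¥21.
ATC = 300/Q + 29 - 8Q + 2Q^2. Setting dATC/dQ = −300/Q^2 − 8 + 4Q = 0 gives Q = 5 (since 4·5^3 − 8·5^2 = 300).
min ATC = 300/5 + 29 − 8·5 + 2·5^2 = ¥99. That is the break-even price.
Between these two prices the firm operates at a loss; above ¥99 it earns a profit.

Shutdown price = ¥21; break-even price = ¥99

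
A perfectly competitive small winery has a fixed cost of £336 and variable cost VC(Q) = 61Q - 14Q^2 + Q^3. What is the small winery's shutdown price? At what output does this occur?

£12 per unit, at Q = 7

The firm shuts down when price falls below the minimum of average variable cost. AVC = VC/Q = 61 - 14Q + Q^2.
At the minimum of AVC, MC = AVC. MC = 61 - 28Q + 3Q^2; setting MC = AVC gives 2Q^2 - 14Q = 0, so Q = 7. min AVC = 12.
The firm shuts down for any P below £12.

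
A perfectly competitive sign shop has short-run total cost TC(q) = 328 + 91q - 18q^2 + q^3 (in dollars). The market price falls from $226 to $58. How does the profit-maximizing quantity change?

Output falls from 15 to 11

MC = 91 - 36q + 3q^2; the shutdown threshold is min AVC = $10 (at q = 9).
At P = $226 ≥ min AVC, set P = MC on the rising branch: q = 15.
At P = $58 ≥ min AVC, set P = MC: q = 11. The firm stays open but cuts output.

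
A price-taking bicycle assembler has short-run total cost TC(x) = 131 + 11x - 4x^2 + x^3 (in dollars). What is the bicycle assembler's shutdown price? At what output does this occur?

$7 per unit, at x = 2

Short-run supply begins at min AVC. From VC = 11x - 4x^2 + x^3, AVC = 11 - 4x + x^2.
dAVC/dx = -4 + 2x = 0 gives x = 2. min AVC = 11 - 4·2 + 2^2 = 7.
So the shutdown price is $7.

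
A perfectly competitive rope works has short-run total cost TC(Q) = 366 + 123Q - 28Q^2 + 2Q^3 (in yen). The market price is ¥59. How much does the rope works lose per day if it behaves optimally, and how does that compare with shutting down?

Profit = -¥110 at Q = 8

AVC = 123 - 28Q + 2Q^2; min AVC = ¥25 at Q = 7. Since P = ¥59 ≥ min AVC, the firm produces.
MC = 123 - 56Q + 6Q^2. Setting P = MC and taking the root on the rising branch gives Q* = 8.
TR = 59·8 = 472. TC = 366 + 216 = 582. Profit = 472 − 582 = -¥110.
Shutting down would mean losing the fixed cost of ¥366, so operating at a loss of ¥110 is better by ¥256.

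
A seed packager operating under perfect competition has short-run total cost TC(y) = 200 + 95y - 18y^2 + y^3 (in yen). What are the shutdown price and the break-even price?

Shutdown price = min AVC. AVC = 95 - 18y + y^2, with vertex at y = 9 and minimum ¥14.
ATC = 200/y + 95 - 18y + y^2. Setting dATC/dy = −200/y^2 − 18 + 2y = 0 gives y = 10 (since 2·10^3 − 18·10^2 = 200).
min ATC = 200/10 + 95 − 18·10 + 10^2 = ¥35. That is the break-even price.
Between these two prices the firm operates at a loss; above ¥35 it earns a profit.

Shutdown price = ¥14; break-even price = ¥35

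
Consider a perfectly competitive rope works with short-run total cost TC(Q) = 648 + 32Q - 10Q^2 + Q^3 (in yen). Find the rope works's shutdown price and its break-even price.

Shutdown price = ¥7; break-even price = ¥95

Shutdown price = min AVC. AVC = 32 - 10Q + Q^2, with vertex at Q = 5 and minimum ¥7.
ATC = 648/Q + 32 - 10Q + Q^2. Setting dATC/dQ = −648/Q^2 − 10 + 2Q = 0 gives Q = 9 (since 2·9^3 − 10·9^2 = 648).
min ATC = 648/9 + 32 − 10·9 + 9^2 = ¥95. That is the break-even price.
For ¥7 ≤ P < ¥95 the firm produces at a loss; below ¥7 it shuts down.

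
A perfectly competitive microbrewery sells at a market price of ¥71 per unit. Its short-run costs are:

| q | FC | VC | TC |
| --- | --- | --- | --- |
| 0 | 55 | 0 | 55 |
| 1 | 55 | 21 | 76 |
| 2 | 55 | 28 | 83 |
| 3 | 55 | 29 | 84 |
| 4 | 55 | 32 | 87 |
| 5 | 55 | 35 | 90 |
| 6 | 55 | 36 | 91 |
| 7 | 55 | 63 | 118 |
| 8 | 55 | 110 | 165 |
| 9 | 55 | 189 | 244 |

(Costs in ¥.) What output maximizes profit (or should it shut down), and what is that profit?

Tabulate TR − TC: q=0: -55; q=1: -5; q=2: 59; q=3: 129; q=4: 197; q=5: 265; q=6: 335; q=7: 379; q=8: 403; q=9: 395.
Profit is maximized at q = 8. AVC there is 110/8 = ¥13.75 ≤ P, so producing beats shutting down (which would give -¥55).

q = 8; profit = ¥403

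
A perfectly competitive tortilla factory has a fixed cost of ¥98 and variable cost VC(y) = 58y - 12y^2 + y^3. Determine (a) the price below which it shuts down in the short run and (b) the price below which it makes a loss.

Shutdown price = ¥22; break-even price = ¥37

AVC = 58 - 12y + y^2; minimized at y = 6, giving min AVC = ¥22. That is the shutdown price.
ATC = 98/y + 58 - 12y + y^2. Setting dATC/dy = −98/y^2 − 12 + 2y = 0 gives y = 7 (since 2·7^3 − 12·7^2 = 98).
min ATC = 98/7 + 58 − 12·7 + 7^2 = ¥37. That is the break-even price.
For ¥22 ≤ P < ¥37 the firm produces at a loss; below ¥22 it shuts down.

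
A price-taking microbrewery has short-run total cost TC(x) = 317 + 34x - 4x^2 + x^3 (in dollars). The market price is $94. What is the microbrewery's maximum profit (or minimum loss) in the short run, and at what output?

Profit = -$29 at x = 6

AVC = 34 - 4x + x^2 has its minimum $30 at x = 2; price $94 clears that bar, so the firm operates.
With MC = 34 - 8x + 3x^2, P = MC on the upward-sloping part at x* = 6.
TR = 94·6 = 564. TC = 317 + 276 = 593. Profit = 564 − 593 = -$29.
By producing, the firm covers all variable cost plus $288 of fixed cost; shutting down would lose the full $317.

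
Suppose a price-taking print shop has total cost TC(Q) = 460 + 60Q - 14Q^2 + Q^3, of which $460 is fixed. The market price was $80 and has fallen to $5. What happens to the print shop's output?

MC = 60 - 28Q + 3Q^2; the shutdown threshold is min AVC = $11 (at Q = 7).
With P = $80 above the shutdown price, P = MC gives Q = 10.
At P = $5 < min AVC = $11, price no longer covers variable cost at any output, so the firm shuts down: Q = 0.

Output falls from 10 to 0 (the firm shuts down)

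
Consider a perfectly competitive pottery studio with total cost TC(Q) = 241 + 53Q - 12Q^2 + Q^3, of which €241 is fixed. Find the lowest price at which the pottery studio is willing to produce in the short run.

€17 per unit

The shutdown price is the minimum of AVC. VC = 53Q - 12Q^2 + Q^3, so AVC = 53 - 12Q + Q^2.
At the minimum of AVC, MC = AVC. MC = 53 - 24Q + 3Q^2; setting MC = AVC gives 2Q^2 - 12Q = 0, so Q = 6. min AVC = 17.
So the shutdown price is €17.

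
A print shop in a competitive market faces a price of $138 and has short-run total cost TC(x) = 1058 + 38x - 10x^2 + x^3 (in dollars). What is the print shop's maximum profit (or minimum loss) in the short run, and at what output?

Profit = -$58 at x = 10

AVC = 38 - 10x + x^2; min AVC = $13 at x = 5. Since P = $138 ≥ min AVC, the firm produces.
MC = 38 - 20x + 3x^2. Setting P = MC and taking the root on the rising branch gives x* = 10.
TR = 138·10 = 1380. TC = 1058 + 380 = 1438. Profit = 1380 − 1438 = -$58.
By producing, the firm covers all variable cost plus $1000 of fixed cost; shutting down would lose the full $1058.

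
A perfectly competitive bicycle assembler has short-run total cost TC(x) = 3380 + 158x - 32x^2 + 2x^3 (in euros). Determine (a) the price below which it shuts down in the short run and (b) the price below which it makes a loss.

Shutdown price = €30; break-even price = €340

AVC = 158 - 32x + 2x^2; minimized at x = 8, giving min AVC = €30. That is the shutdown price.
ATC = 3380/x + 158 - 32x + 2x^2. Setting dATC/dx = −3380/x^2 − 32 + 4x = 0 gives x = 13 (since 4·13^3 − 32·13^2 = 3380).
min ATC = 3380/13 + 158 − 32·13 + 2·13^2 = €340. That is the break-even price.
For €30 ≤ P < €340 the firm produces at a loss; below €30 it shuts down.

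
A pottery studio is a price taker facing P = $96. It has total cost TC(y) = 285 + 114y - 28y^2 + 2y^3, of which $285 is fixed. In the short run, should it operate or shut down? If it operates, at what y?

Produce at y = 9

From TC, MC = TC'(y) = 114 - 56y + 6y^2 and AVC = VC/y = 114 - 28y + 2y^2.
AVC hits its minimum where MC = AVC, at y = 7, giving min AVC = 114 - 28·7 + 2·7^2 = $16.
Since P = $96 ≥ min AVC = $16, price covers variable cost and the firm should produce.
Solving P = MC: 18 - 56y + 6y^2 = 0 ⇒ y = 1/3 or 9. On the upward-sloping branch, y* = 9.
Check: AVC at y = 9 is $24 ≤ P, so revenue covers variable cost.
Profit = P·y − TC = 96·9 − 501 = $363.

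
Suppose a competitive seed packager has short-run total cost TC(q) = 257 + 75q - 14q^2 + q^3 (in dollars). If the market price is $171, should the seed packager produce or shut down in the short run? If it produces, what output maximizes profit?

Produce at q = 12

Strip out fixed cost: VC = 75q - 14q^2 + q^3. Then AVC = 75 - 14q + q^2 and MC = 75 - 28q + 3q^2.
AVC hits its minimum where MC = AVC, at q = 7, giving min AVC = 75 - 14·7 + 7^2 = $26.
P = $171 exceeds min AVC = $26, so the firm stays open.
Set P = MC: 171 = 75 - 28q + 3q^2 → -96 - 28q + 3q^2 = 0. The roots are q = -8/3 and q = 12; the profit-maximizing output is on the rising part of MC, so q* = 12.
Check: AVC at q = 12 is $51 ≤ P, so revenue covers variable cost.
Profit = P·q − TC = 171·12 − 869 = $1183.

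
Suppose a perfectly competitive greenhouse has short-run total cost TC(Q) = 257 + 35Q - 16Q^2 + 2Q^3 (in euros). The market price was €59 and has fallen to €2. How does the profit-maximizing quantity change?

MC = 35 - 32Q + 6Q^2; the shutdown threshold is min AVC = €3 (at Q = 4).
With P = €59 above the shutdown price, P = MC gives Q = 6.
At P = €2 < min AVC = €3, price no longer covers variable cost at any output, so the firm shuts down: Q = 0.

Output falls from 6 to 0 (the firm shuts down)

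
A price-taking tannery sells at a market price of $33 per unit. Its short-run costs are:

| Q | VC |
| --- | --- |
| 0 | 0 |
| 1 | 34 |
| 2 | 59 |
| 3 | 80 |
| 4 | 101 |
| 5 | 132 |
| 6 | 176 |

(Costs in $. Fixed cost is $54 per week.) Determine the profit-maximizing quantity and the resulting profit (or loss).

Q = 5; profit = -$21

Compute π = P·Q − TC at each output: Q=0: -54; Q=1: -55; Q=2: -47; Q=3: -35; Q=4: -23; Q=5: -21; Q=6: -32.
Profit is maximized at Q = 5. AVC there is 132/5 = $26.40 ≤ P, so producing beats shutting down (which would give -$54).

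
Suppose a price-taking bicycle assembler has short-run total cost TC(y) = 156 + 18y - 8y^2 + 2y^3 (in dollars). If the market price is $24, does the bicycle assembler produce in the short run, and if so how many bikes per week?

Strip out fixed cost: VC = 18y - 8y^2 + 2y^3. Then AVC = 18 - 8y + 2y^2 and MC = 18 - 16y + 6y^2.
AVC is minimized where dAVC/dy = -8 + 4y = 0, at y = 2; min AVC = 18 - 8·2 + 2·2^2 = $10.
P = $24 exceeds min AVC = $10, so the firm stays open.
Set P = MC: 24 = 18 - 16y + 6y^2 → -6 - 16y + 6y^2 = 0. The roots are y = -1/3 and y = 3; the profit-maximizing output is on the rising part of MC, so y* = 3.
Check: AVC at y = 3 is $12 ≤ P, so revenue covers variable cost.
Profit = P·y − TC = 24·3 − 192 = -$120, a loss, but smaller than the $156 fixed cost the firm would lose by shutting down.

Produce at y = 3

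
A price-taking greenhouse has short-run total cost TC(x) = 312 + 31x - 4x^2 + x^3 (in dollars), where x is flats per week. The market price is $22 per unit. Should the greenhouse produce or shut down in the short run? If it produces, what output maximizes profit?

Variable cost is VC = 31x - 4x^2 + x^3, so AVC = VC/x = 31 - 4x + x^2 and MC = dTC/dx = 31 - 8x + 3x^2.
The AVC parabola has its vertex at x = 4/2 = 2, where AVC = 31 - 4·2 + 2^2 = $27.
With P < min AVC ($22 < $27), every unit sold adds to the loss.
Best response: produce nothing and absorb the $312 fixed cost.

Shut down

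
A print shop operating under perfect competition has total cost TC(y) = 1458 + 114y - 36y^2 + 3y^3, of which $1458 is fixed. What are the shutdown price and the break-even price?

Shutdown price = $6; break-even price = $195

AVC = 114 - 36y + 3y^2; minimized at y = 6, giving min AVC = $6. That is the shutdown price.
ATC = 1458/y + 114 - 36y + 3y^2. Setting dATC/dy = −1458/y^2 − 36 + 6y = 0 gives y = 9 (since 6·9^3 − 36·9^2 = 1458).
min ATC = 1458/9 + 114 − 36·9 + 3·9^2 = $195. That is the break-even price.
Between these two prices the firm operates at a loss; above $195 it earns a profit.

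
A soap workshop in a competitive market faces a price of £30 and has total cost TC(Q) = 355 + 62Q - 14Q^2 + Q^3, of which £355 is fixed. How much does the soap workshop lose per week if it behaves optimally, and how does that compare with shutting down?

AVC = 62 - 14Q + Q^2 has its minimum £13 at Q = 7; price £30 clears that bar, so the firm operates.
MC = 62 - 28Q + 3Q^2. Setting P = MC and taking the root on the rising branch gives Q* = 8.
TR = 30·8 = 240. TC = 355 + 112 = 467. Profit = 240 − 467 = -£227.
That loss of £227 beats the £355 the firm would lose by shutting down; producing recovers £128 of fixed cost.

Profit = -£227 at Q = 8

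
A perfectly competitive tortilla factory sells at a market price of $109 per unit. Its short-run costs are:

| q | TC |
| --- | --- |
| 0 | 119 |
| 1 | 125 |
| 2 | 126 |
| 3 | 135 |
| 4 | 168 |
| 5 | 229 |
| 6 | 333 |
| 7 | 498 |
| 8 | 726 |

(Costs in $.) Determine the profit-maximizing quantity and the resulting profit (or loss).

q = 6; profit = $321

Profit at each row (π = 109q − TC): q=0: -119; q=1: -16; q=2: 92; q=3: 192; q=4: 268; q=5: 316; q=6: 321; q=7: 265; q=8: 146.
Profit is maximized at q = 6. AVC there is 214/6 = $35.67 ≤ P, so producing beats shutting down (which would give -$119).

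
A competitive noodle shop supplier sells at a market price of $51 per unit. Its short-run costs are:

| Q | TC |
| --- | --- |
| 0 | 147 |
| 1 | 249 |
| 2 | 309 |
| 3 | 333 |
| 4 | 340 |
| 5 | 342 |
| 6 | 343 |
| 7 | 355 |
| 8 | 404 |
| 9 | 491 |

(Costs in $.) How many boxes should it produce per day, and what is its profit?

Profit at each row (π = 51Q − TC): Q=0: -147; Q=1: -198; Q=2: -207; Q=3: -180; Q=4: -136; Q=5: -87; Q=6: -37; Q=7: 2; Q=8: 4; Q=9: -32.
Profit is maximized at Q = 8. AVC there is 257/8 = $32.12 ≤ P, so producing beats shutting down (which would give -$147).

Q = 8; profit = $4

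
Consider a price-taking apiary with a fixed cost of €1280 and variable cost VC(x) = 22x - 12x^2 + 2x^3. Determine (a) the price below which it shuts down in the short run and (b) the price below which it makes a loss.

Shutdown price = €4; break-even price = €214

Shutdown price = min AVC. AVC = 22 - 12x + 2x^2, with vertex at x = 3 and minimum €4.
ATC = 1280/x + 22 - 12x + 2x^2. Setting dATC/dx = −1280/x^2 − 12 + 4x = 0 gives x = 8 (since 4·8^3 − 12·8^2 = 1280).
min ATC = 1280/8 + 22 − 12·8 + 2·8^2 = €214. That is the break-even price.
Between these two prices the firm operates at a loss; above €214 it earns a profit.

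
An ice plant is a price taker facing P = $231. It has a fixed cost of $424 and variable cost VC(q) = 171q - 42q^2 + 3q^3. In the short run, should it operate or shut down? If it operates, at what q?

From TC, MC = TC'(q) = 171 - 84q + 9q^2 and AVC = VC/q = 171 - 42q + 3q^2.
The AVC parabola has its vertex at q = 42/6 = 7, where AVC = 171 - 42·7 + 3·7^2 = $24.
P = $231 exceeds min AVC = $24, so the firm stays open.
Set P = MC: 231 = 171 - 84q + 9q^2 → -60 - 84q + 9q^2 = 0. The roots are q = -2/3 and q = 10; the profit-maximizing output is on the rising part of MC, so q* = 10.
Check: AVC at q = 10 is $51 ≤ P, so revenue covers variable cost.
Profit = P·q − TC = 231·10 − 934 = $1376.

Produce at q = 10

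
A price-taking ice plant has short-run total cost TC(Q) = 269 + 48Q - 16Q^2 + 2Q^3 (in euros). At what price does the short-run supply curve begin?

€16 per unit

The shutdown price is the minimum of AVC. VC = 48Q - 16Q^2 + 2Q^3, so AVC = 48 - 16Q + 2Q^2.
dAVC/dQ = -16 + 4Q = 0 gives Q = 4. min AVC = 48 - 16·4 + 2·4^2 = 16.
So the shutdown price is €16.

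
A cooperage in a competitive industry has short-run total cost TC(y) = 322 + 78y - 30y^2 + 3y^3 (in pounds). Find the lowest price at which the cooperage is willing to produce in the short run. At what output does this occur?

The firm shuts down when price falls below the minimum of average variable cost. AVC = VC/y = 78 - 30y + 3y^2.
dAVC/dy = -30 + 6y = 0 gives y = 5. min AVC = 78 - 30·5 + 3·5^2 = 3.
So the shutdown price is £3.

£3 per unit, at y = 5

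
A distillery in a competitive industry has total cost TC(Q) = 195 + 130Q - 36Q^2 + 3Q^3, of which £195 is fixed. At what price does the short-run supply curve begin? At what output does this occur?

Short-run supply begins at min AVC. From VC = 130Q - 36Q^2 + 3Q^3, AVC = 130 - 36Q + 3Q^2.
dAVC/dQ = -36 + 6Q = 0 gives Q = 6. min AVC = 130 - 36·6 + 3·6^2 = 22.
So the shutdown price is £22.

£22 per unit, at Q = 6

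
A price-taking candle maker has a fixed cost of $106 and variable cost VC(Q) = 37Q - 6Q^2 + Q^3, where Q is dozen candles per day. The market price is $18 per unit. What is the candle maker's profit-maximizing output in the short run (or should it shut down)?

Shut down

From TC, MC = TC'(Q) = 37 - 12Q + 3Q^2 and AVC = VC/Q = 37 - 6Q + Q^2.
AVC hits its minimum where MC = AVC, at Q = 3, giving min AVC = 37 - 6·3 + 3^2 = $28.
P = $18 lies below min AVC = $28; no output level covers variable cost.
The firm minimizes its loss by shutting down and losing only its fixed cost of $106.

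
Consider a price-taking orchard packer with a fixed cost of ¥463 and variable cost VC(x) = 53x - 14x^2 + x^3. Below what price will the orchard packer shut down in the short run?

The firm shuts down when price falls below the minimum of average variable cost. AVC = VC/x = 53 - 14x + x^2.
dAVC/dx = -14 + 2x = 0 gives x = 7. min AVC = 53 - 14·7 + 7^2 = 4.
The firm shuts down for any P below ¥4.

¥4 per unit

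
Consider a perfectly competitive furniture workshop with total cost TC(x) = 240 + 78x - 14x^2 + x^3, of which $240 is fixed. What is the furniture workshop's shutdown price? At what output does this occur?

The firm shuts down when price falls below the minimum of average variable cost. AVC = VC/x = 78 - 14x + x^2.
At the minimum of AVC, MC = AVC. MC = 78 - 28x + 3x^2; setting MC = AVC gives 2x^2 - 14x = 0, so x = 7. min AVC = 29.
So the shutdown price is $29.

$29 per unit, at x = 7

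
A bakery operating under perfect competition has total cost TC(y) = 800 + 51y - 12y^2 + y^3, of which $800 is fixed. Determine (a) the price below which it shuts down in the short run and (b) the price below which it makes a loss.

AVC = 51 - 12y + y^2; minimized at y = 6, giving min AVC = $15. That is the shutdown price.
ATC = 800/y + 51 - 12y + y^2. Setting dATC/dy = −800/y^2 − 12 + 2y = 0 gives y = 10 (since 2·10^3 − 12·10^2 = 800).
min ATC = 800/10 + 51 − 12·10 + 10^2 = $111. That is the break-even price.
Between these two prices the firm operates at a loss; above $111 it earns a profit.

Shutdown price = $15; break-even price = $111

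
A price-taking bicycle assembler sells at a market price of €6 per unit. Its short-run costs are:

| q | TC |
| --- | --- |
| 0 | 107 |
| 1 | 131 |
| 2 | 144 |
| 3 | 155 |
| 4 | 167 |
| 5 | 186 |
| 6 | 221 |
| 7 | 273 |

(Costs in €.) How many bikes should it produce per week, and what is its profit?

Profit at each row (π = 6q − TC): q=0: -107; q=1: -125; q=2: -132; q=3: -137; q=4: -143; q=5: -156; q=6: -185; q=7: -231.
Profit is highest at q = 0. Equivalently, the lowest AVC in the table is 60/4 ≈ €15 at q = 4, and P = €6 falls below it — price never covers variable cost, so the firm shuts down and loses only its fixed cost.

q = 0 (shut down); profit = -€107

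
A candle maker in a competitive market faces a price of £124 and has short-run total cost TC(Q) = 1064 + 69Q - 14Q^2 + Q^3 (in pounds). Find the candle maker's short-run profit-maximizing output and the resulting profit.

Profit = -£96 at Q = 11

AVC = 69 - 14Q + Q^2 has its minimum £20 at Q = 7; price £124 clears that bar, so the firm operates.
MC = 69 - 28Q + 3Q^2. Setting P = MC and taking the root on the rising branch gives Q* = 11.
TR = 124·11 = 1364. TC = 1064 + 396 = 1460. Profit = 1364 − 1460 = -£96.
That loss of £96 beats the £1064 the firm would lose by shutting down; producing recovers £968 of fixed cost.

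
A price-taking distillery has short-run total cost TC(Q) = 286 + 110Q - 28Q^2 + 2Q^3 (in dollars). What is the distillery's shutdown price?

$12 per unit

The firm shuts down when price falls below the minimum of average variable cost. AVC = VC/Q = 110 - 28Q + 2Q^2.
dAVC/dQ = -28 + 4Q = 0 gives Q = 7. min AVC = 110 - 28·7 + 2·7^2 = 12.
So the shutdown price is $12.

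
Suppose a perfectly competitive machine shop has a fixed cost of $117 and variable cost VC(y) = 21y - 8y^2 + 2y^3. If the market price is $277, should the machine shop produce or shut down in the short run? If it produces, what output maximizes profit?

Produce at y = 8

Variable cost is VC = 21y - 8y^2 + 2y^3, so AVC = VC/y = 21 - 8y + 2y^2 and MC = dTC/dy = 21 - 16y + 6y^2.
AVC is minimized where dAVC/dy = -8 + 4y = 0, at y = 2; min AVC = 21 - 8·2 + 2·2^2 = $13.
Since P = $277 ≥ min AVC = $13, price covers variable cost and the firm should produce.
P = MC gives -256 - 16y + 6y^2 = 0, with roots -16/3 and 8. Take the larger (rising MC): y* = 8.
Check: AVC at y = 8 is $85 ≤ P, so revenue covers variable cost.
Profit = P·y − TC = 277·8 − 797 = $1419.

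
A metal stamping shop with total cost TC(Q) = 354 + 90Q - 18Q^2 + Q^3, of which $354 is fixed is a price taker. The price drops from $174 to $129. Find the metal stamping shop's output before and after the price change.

Output falls from 14 to 13

MC = 90 - 36Q + 3Q^2; the shutdown threshold is min AVC = $9 (at Q = 9).
With P = $174 above the shutdown price, P = MC gives Q = 14.
At P = $129 ≥ min AVC, set P = MC: Q = 13. The firm stays open but cuts output.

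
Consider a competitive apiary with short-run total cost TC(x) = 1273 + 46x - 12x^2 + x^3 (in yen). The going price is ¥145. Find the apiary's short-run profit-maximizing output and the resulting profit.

AVC = 46 - 12x + x^2 has its minimum ¥10 at x = 6; price ¥145 clears that bar, so the firm operates.
With MC = 46 - 24x + 3x^2, P = MC on the upward-sloping part at x* = 11.
TR = 145·11 = 1595. TC = 1273 + 385 = 1658. Profit = 1595 − 1658 = -¥63.
By producing, the firm covers all variable cost plus ¥1210 of fixed cost; shutting down would lose the full ¥1273.

Profit = -¥63 at x = 11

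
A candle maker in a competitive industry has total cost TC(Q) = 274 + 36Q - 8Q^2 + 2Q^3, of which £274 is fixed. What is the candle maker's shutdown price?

£28 per unit

The firm shuts down when price falls below the minimum of average variable cost. AVC = VC/Q = 36 - 8Q + 2Q^2.
At the minimum of AVC, MC = AVC. MC = 36 - 16Q + 6Q^2; setting MC = AVC gives 4Q^2 - 8Q = 0, so Q = 2. min AVC = 28.
The firm shuts down for any P below £28.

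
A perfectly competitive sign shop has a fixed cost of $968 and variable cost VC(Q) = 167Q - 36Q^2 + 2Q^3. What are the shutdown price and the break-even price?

Shutdown price = $5; break-even price = $101

Shutdown price = min AVC. AVC = 167 - 36Q + 2Q^2, with vertex at Q = 9 and minimum $5.
ATC = 968/Q + 167 - 36Q + 2Q^2. Setting dATC/dQ = −968/Q^2 − 36 + 4Q = 0 gives Q = 11 (since 4·11^3 − 36·11^2 = 968).
min ATC = 968/11 + 167 − 36·11 + 2·11^2 = $101. That is the break-even price.
Between these two prices the firm operates at a loss; above $101 it earns a profit.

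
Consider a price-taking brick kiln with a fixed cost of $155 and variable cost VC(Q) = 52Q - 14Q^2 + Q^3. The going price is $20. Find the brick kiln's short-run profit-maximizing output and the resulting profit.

AVC = 52 - 14Q + Q^2 has its minimum $3 at Q = 7; price $20 clears that bar, so the firm operates.
MC = 52 - 28Q + 3Q^2. Setting P = MC and taking the root on the rising branch gives Q* = 8.
TR = 20·8 = 160. TC = 155 + 32 = 187. Profit = 160 − 187 = -$27.
Shutting down would mean losing the fixed cost of $155, so operating at a loss of $27 is better by $128.

Profit = -$27 at Q = 8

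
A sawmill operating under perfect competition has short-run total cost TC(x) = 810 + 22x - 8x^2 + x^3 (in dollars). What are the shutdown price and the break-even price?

Shutdown price = min AVC. AVC = 22 - 8x + x^2, with vertex at x = 4 and minimum $6.
ATC = 810/x + 22 - 8x + x^2. Setting dATC/dx = −810/x^2 − 8 + 2x = 0 gives x = 9 (since 2·9^3 − 8·9^2 = 810).
min ATC = 810/9 + 22 − 8·9 + 9^2 = $121. That is the break-even price.
For $6 ≤ P < $121 the firm produces at a loss; below $6 it shuts down.

Shutdown price = $6; break-even price = $121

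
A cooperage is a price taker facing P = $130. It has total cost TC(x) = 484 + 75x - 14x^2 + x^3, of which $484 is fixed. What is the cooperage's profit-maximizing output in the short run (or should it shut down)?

Produce at x = 11

From TC, MC = TC'(x) = 75 - 28x + 3x^2 and AVC = VC/x = 75 - 14x + x^2.
AVC hits its minimum where MC = AVC, at x = 7, giving min AVC = 75 - 14·7 + 7^2 = $26.
Since P = $130 ≥ min AVC = $26, price covers variable cost and the firm should produce.
Solving P = MC: -55 - 28x + 3x^2 = 0 ⇒ x = -5/3 or 11. On the upward-sloping branch, x* = 11.
Check: AVC at x = 11 is $42 ≤ P, so revenue covers variable cost.
Profit = P·x − TC = 130·11 − 946 = $484.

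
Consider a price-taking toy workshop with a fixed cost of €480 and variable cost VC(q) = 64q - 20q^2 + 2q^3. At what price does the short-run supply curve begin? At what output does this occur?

The firm shuts down when price falls below the minimum of average variable cost. AVC = VC/q = 64 - 20q + 2q^2.
dAVC/dq = -20 + 4q = 0 gives q = 5. min AVC = 64 - 20·5 + 2·5^2 = 14.
The firm shuts down for any P below €14.

€14 per unit, at q = 5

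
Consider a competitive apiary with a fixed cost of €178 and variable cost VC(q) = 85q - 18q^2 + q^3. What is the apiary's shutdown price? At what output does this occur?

€4 per unit, at q = 9

Short-run supply begins at min AVC. From VC = 85q - 18q^2 + q^3, AVC = 85 - 18q + q^2.
At the minimum of AVC, MC = AVC. MC = 85 - 36q + 3q^2; setting MC = AVC gives 2q^2 - 18q = 0, so q = 9. min AVC = 4.
The firm shuts down for any P below €4.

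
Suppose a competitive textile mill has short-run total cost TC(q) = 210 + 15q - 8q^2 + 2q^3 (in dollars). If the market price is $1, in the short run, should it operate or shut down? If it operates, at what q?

Shut down

From TC, MC = TC'(q) = 15 - 16q + 6q^2 and AVC = VC/q = 15 - 8q + 2q^2.
AVC hits its minimum where MC = AVC, at q = 2, giving min AVC = 15 - 8·2 + 2·2^2 = $7.
P = $1 lies below min AVC = $7; no output level covers variable cost.
Shutting down limits the loss to fixed cost, $210.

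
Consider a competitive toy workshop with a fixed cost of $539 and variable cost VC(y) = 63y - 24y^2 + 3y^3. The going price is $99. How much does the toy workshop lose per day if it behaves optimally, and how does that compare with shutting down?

Profit = -$107 at y = 6

AVC = 63 - 24y + 3y^2 has its minimum $15 at y = 4; price $99 clears that bar, so the firm operates.
MC = 63 - 48y + 9y^2. Setting P = MC and taking the root on the rising branch gives y* = 6.
TR = 99·6 = 594. TC = 539 + 162 = 701. Profit = 594 − 701 = -$107.
Shutting down would mean losing the fixed cost of $539, so operating at a loss of $107 is better by $432.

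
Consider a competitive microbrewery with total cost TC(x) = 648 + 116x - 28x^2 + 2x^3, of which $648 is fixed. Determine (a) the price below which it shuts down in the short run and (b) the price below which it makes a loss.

Shutdown price = $18; break-even price = $98

Shutdown price = min AVC. AVC = 116 - 28x + 2x^2, with vertex at x = 7 and minimum $18.
ATC = 648/x + 116 - 28x + 2x^2. Setting dATC/dx = −648/x^2 − 28 + 4x = 0 gives x = 9 (since 4·9^3 − 28·9^2 = 648).
min ATC = 648/9 + 116 − 28·9 + 2·9^2 = $98. That is the break-even price.
Between these two prices the firm operates at a loss; above $98 it earns a profit.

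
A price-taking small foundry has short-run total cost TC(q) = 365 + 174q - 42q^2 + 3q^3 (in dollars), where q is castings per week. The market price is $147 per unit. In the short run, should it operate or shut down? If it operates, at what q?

Produce at q = 9

Strip out fixed cost: VC = 174q - 42q^2 + 3q^3. Then AVC = 174 - 42q + 3q^2 and MC = 174 - 84q + 9q^2.
AVC hits its minimum where MC = AVC, at q = 7, giving min AVC = 174 - 42·7 + 3·7^2 = $27.
Since P = $147 ≥ min AVC = $27, price covers variable cost and the firm should produce.
Set P = MC: 147 = 174 - 84q + 9q^2 → 27 - 84q + 9q^2 = 0. The roots are q = 1/3 and q = 9; the profit-maximizing output is on the rising part of MC, so q* = 9.
Check: AVC at q = 9 is $39 ≤ P, so revenue covers variable cost.
Profit = P·q − TC = 147·9 − 716 = $607.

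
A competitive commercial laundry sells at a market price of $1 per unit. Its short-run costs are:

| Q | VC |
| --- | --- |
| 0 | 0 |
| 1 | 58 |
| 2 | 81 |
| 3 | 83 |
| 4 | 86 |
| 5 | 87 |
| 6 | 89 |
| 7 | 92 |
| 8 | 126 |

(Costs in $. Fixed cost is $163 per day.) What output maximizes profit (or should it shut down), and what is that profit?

Q = 0 (shut down); profit = -$163

Tabulate TR − TC: Q=0: -163; Q=1: -220; Q=2: -242; Q=3: -243; Q=4: -245; Q=5: -245; Q=6: -246; Q=7: -248; Q=8: -281.
Profit is highest at Q = 0. Equivalently, the lowest AVC in the table is 92/7 ≈ $13.14 at Q = 7, and P = $1 falls below it — price never covers variable cost, so the firm shuts down and loses only its fixed cost.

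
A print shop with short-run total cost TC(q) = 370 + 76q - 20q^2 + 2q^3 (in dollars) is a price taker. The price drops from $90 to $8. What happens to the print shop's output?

AVC = 76 - 20q + 2q^2, minimized at q = 5 where min AVC = $26. MC = 76 - 40q + 6q^2.
With P = $90 above the shutdown price, P = MC gives q = 7.
At P = $8 < min AVC = $26, price no longer covers variable cost at any output, so the firm shuts down: q = 0.

Output falls from 7 to 0 (the firm shuts down)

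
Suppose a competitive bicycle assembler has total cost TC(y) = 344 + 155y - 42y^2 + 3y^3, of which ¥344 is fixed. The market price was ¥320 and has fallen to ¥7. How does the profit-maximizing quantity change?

Output falls from 11 to 0 (the firm shuts down)

AVC = 155 - 42y + 3y^2, minimized at y = 7 where min AVC = ¥8. MC = 155 - 84y + 9y^2.
At P = ¥320 ≥ min AVC, set P = MC on the rising branch: y = 11.
At P = ¥7 < min AVC = ¥8, price no longer covers variable cost at any output, so the firm shuts down: y = 0.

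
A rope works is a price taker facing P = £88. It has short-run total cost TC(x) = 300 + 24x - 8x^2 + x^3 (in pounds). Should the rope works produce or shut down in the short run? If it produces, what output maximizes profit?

From TC, MC = TC'(x) = 24 - 16x + 3x^2 and AVC = VC/x = 24 - 8x + x^2.
AVC hits its minimum where MC = AVC, at x = 4, giving min AVC = 24 - 8·4 + 4^2 = £8.
P = £88 exceeds min AVC = £8, so the firm stays open.
Solving P = MC: -64 - 16x + 3x^2 = 0 ⇒ x = -8/3 or 8. On the upward-sloping branch, x* = 8.
Check: AVC at x = 8 is £24 ≤ P, so revenue covers variable cost.
Profit = P·x − TC = 88·8 − 492 = £212.

Produce at x = 8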